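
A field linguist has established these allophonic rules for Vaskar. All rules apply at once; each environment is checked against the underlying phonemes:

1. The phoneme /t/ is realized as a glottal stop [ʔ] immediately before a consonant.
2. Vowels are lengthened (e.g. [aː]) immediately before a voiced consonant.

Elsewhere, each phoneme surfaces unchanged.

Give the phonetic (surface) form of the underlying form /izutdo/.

/i/ (word-initial): before a voiced consonant, so rule 2 applies → [iː].
/z/ (between /i/ and /u/) is unaffected → [z].
/u/ — between /z/ and /t/; rule 2 does not apply here → [u].
/t/ meets the environment for rule 1 (immediately before a consonant) → [ʔ].
/d/ — not in any rule's target class → [d].
/o/ (word-final) fails the environment for rule 2, so it stays [o].

[iːzuʔdo]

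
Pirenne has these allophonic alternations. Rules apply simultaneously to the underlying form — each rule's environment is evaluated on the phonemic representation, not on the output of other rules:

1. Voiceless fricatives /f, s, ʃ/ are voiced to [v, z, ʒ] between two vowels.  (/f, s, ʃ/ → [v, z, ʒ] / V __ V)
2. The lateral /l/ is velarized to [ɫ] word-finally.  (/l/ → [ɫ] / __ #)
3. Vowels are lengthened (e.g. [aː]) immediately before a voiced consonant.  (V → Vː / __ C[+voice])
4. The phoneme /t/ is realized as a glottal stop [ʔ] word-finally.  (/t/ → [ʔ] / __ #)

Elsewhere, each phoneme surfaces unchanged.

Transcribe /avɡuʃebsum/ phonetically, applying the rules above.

[aːvɡuʒeːbsuːm]

/a/ (word-initial) occurs before a voiced consonant → [aː] by rule 3.
/v/ stays [v].
/ɡ/ (between /v/ and /u/): no rule targets it → [ɡ].
/u/ (between /ɡ/ and /ʃ/) is in the target of rule 3 but the environment (before a voiced consonant) is not met → [u].
Rule 1 applies to /ʃ/ (between /u/ and /e/: between two vowels) → [ʒ].
Rule 3 applies to /e/ (between /ʃ/ and /b/: before a voiced consonant) → [eː].
/b/ (between /e/ and /s/) is unaffected → [b].
/s/ (between /b/ and /u/) fails the environment for rule 1, so it stays [s].
/u/ (between /s/ and /m/): before a voiced consonant, so rule 3 applies → [uː].
/m/ stays [m].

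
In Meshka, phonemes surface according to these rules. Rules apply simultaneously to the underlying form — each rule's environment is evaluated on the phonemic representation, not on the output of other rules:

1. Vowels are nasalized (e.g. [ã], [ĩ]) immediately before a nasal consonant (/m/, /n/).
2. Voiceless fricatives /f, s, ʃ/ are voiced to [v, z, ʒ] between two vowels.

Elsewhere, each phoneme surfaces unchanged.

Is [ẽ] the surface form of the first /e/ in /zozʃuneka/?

No

/e/ (between /n/ and /k/): rule 1 targets it, but not before a nasal consonant → unchanged [e].
The actual realization is [e], not [ẽ].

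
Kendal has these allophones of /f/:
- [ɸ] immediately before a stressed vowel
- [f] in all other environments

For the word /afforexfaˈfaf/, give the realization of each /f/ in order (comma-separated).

Occurrence 1 (position 2): no conditioning environment matches → elsewhere allophone [f].
Occurrence 2 (position 3): no conditioning environment matches → elsewhere allophone [f].
Occurrence 3 (position 8): no conditioning environment matches → elsewhere allophone [f].
Occurrence 4 (position 10): immediately before a stressed vowel → [ɸ].
Occurrence 5 (position 12): no conditioning environment matches → elsewhere allophone [f].

[f], [f], [f], [ɸ], [f]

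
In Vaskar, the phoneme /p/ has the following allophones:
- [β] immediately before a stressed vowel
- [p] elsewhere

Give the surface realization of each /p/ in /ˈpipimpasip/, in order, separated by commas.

Occurrence 1 (position 1): immediately before a stressed vowel → [β].
Occurrence 2 (position 3): no conditioning environment matches → elsewhere allophone [p].
Occurrence 3 (position 6): no conditioning environment matches → elsewhere allophone [p].
Occurrence 4 (position 10): no conditioning environment matches → elsewhere allophone [p].

[β], [p], [p], [p]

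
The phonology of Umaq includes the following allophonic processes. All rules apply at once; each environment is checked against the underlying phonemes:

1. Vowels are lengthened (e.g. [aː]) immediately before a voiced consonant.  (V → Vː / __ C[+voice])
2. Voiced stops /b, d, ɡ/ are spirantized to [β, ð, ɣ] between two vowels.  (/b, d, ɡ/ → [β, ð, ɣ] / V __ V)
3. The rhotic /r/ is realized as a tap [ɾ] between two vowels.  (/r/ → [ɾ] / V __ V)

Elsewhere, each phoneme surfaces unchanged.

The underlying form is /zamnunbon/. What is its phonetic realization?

[zaːmnuːnboːn]

/z/ (word-initial) is unaffected → [z].
/a/ (between /z/ and /m/): before a voiced consonant, so rule 1 applies → [aː].
/m/ — not in any rule's target class → [m].
/n/ (between /m/ and /u/): no rule targets it → [n].
/u/ meets the environment for rule 1 (before a voiced consonant) → [uː].
/n/ (between /u/ and /b/) is unaffected → [n].
/b/ (between /n/ and /o/): rule 2 targets it, but not between two vowels → unchanged [b].
/o/ (between /b/ and /n/) occurs before a voiced consonant → [oː] by rule 1.
/n/ (word-final) is unaffected → [n].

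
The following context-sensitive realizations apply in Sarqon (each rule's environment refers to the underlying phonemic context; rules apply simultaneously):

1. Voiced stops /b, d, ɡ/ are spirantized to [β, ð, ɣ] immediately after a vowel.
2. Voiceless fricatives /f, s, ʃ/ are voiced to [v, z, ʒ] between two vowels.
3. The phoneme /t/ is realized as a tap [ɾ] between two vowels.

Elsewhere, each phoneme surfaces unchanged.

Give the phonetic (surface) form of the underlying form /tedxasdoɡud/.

/t/ (word-initial): rule 3 targets it, but not between two vowels → unchanged [t].
/e/ — not in any rule's target class → [e].
/d/ (between /e/ and /x/): immediately after a vowel, so rule 1 applies → [ð].
/x/ (between /d/ and /a/): no rule targets it → [x].
/a/ stays [a].
/s/ — between /a/ and /d/; rule 2 does not apply here → [s].
/d/ (between /s/ and /o/): rule 1 targets it, but not immediately after a vowel → unchanged [d].
/o/ (between /d/ and /ɡ/): no rule targets it → [o].
Rule 1 applies to /ɡ/ (between /o/ and /u/: immediately after a vowel) → [ɣ].
/u/ stays [u].
Rule 1 applies to /d/ (word-final: immediately after a vowel) → [ð].

[teðxasdoɣuð]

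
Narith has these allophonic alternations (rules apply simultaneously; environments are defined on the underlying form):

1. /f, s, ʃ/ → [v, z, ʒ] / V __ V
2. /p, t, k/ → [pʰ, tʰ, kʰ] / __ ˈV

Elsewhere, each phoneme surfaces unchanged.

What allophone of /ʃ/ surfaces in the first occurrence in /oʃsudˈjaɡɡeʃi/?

[ʃ]

/ʃ/ (between /o/ and /s/) is in the target of rule 1 but the environment (between two vowels) is not met → [ʃ].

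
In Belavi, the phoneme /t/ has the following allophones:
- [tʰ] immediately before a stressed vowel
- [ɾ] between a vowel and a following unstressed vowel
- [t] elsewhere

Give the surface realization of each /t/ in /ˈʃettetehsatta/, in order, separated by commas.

Occurrence 1 (position 3): no conditioning environment matches → elsewhere allophone [t].
Occurrence 2 (position 4): no conditioning environment matches → elsewhere allophone [t].
Occurrence 3 (position 6): between a vowel and an unstressed vowel → [ɾ].
Occurrence 4 (position 11): no conditioning environment matches → elsewhere allophone [t].
Occurrence 5 (position 12): no conditioning environment matches → elsewhere allophone [t].

[t], [t], [ɾ], [t], [t]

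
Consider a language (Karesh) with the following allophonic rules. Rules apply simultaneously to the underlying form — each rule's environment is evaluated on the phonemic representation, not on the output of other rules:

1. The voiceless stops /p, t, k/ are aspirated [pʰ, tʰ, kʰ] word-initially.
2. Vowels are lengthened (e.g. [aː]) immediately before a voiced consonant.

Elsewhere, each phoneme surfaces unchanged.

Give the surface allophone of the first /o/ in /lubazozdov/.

/o/ — between /z/ and /z/, before a voiced consonant — surfaces as [oː] (rule 2).

[oː]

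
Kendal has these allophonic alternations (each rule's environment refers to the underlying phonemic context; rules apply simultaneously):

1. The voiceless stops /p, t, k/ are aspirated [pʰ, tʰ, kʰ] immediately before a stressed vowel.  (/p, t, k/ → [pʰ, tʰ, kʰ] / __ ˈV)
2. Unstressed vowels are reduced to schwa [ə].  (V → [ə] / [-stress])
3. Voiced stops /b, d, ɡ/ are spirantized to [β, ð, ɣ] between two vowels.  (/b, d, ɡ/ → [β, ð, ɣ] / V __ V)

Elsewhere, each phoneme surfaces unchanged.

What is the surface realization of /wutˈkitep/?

/w/ — not in any rule's target class → [w].
/u/ meets the environment for rule 2 (in an unstressed syllable) → [ə].
/t/ — between /u/ and /k/; rule 1 does not apply here → [t].
/k/ meets the environment for rule 1 (immediately before a stressed vowel) → [kʰ].
/i/ (between /k/ and /t/): rule 2 targets it, but not in an unstressed syllable → unchanged [i].
/t/ — between /i/ and /e/; rule 1 does not apply here → [t].
/e/ meets the environment for rule 2 (in an unstressed syllable) → [ə].
/p/ (word-final) fails the environment for rule 1, so it stays [p].

[wətˈkʰitəp]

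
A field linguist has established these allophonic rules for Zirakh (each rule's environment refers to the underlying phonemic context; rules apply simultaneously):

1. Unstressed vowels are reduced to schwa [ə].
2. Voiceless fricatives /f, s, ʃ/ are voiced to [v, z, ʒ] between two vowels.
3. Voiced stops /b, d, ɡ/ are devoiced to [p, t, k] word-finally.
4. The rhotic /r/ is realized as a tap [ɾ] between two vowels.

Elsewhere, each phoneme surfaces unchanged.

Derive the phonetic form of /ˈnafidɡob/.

/n/ (word-initial): no rule targets it → [n].
/a/ — between /n/ and /f/; rule 1 does not apply here → [a].
/f/ — between /a/ and /i/, between two vowels — surfaces as [v] (rule 2).
/i/ (between /f/ and /d/) occurs in an unstressed syllable → [ə] by rule 1.
/d/ (between /i/ and /ɡ/) fails the environment for rule 3, so it stays [d].
/ɡ/ — between /d/ and /o/; rule 3 does not apply here → [ɡ].
/o/ — between /ɡ/ and /b/, in an unstressed syllable — surfaces as [ə] (rule 1).
Rule 3 applies to /b/ (word-final: word-finally) → [p].

[ˈnavədɡəp]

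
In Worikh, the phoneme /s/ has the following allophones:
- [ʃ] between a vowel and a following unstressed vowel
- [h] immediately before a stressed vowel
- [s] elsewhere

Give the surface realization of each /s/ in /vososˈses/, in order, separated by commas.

[ʃ], [s], [h], [s]

Occurrence 1 (position 3): between a vowel and a following unstressed vowel → [ʃ].
Occurrence 2 (position 5): no conditioning environment matches → elsewhere allophone [s].
Occurrence 3 (position 6): immediately before a stressed vowel → [h].
Occurrence 4 (position 8): no conditioning environment matches → elsewhere allophone [s].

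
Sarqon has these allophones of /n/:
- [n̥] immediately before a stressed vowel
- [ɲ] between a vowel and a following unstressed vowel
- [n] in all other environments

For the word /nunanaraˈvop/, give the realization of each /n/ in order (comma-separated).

Occurrence 1 (position 1): no conditioning environment matches → elsewhere allophone [n].
Occurrence 2 (position 3): between a vowel and a following unstressed vowel → [ɲ].
Occurrence 3 (position 5): between a vowel and a following unstressed vowel → [ɲ].

[n], [ɲ], [ɲ]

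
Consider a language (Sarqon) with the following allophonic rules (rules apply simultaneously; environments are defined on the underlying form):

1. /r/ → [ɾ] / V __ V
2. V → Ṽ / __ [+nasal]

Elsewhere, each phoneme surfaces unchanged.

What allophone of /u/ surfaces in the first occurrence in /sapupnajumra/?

/u/ (between /p/ and /p/) fails the environment for rule 2, so it stays [u].

[u]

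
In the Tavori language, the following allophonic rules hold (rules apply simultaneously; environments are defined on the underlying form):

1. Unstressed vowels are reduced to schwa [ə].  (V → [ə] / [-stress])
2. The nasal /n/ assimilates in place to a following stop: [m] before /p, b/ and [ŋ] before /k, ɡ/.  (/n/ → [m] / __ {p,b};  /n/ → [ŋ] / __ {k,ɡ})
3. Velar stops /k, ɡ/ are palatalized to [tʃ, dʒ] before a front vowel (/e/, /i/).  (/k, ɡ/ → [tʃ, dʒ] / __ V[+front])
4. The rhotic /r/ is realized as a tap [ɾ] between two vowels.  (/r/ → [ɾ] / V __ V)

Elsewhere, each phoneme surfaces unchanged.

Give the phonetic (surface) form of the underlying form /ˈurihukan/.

/u/ (word-initial) fails the environment for rule 1, so it stays [u].
/r/ (between /u/ and /i/) occurs between two vowels → [ɾ] by rule 4.
/i/ — between /r/ and /h/, in an unstressed syllable — surfaces as [ə] (rule 1).
/h/ — not in any rule's target class → [h].
/u/ (between /h/ and /k/): in an unstressed syllable, so rule 1 applies → [ə].
/k/ (between /u/ and /a/) is in the target of rule 3 but the environment (before a front vowel) is not met → [k].
Rule 1 applies to /a/ (between /k/ and /n/: in an unstressed syllable) → [ə].
/n/ (word-final): rule 2 targets it, but not before a labial or velar stop → unchanged [n].

[ˈuɾəhəkən]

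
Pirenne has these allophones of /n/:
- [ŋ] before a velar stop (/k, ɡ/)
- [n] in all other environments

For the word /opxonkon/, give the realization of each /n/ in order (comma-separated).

[ŋ], [n]

Occurrence 1 (position 5): before a velar stop → [ŋ].
Occurrence 2 (position 8): no conditioning environment matches → elsewhere allophone [n].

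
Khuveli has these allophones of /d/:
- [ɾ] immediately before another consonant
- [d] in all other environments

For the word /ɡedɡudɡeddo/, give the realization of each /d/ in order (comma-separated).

[ɾ], [ɾ], [ɾ], [d]

Occurrence 1 (position 3): immediately before another consonant → [ɾ].
Occurrence 2 (position 6): immediately before another consonant → [ɾ].
Occurrence 3 (position 9): immediately before another consonant → [ɾ].
Occurrence 4 (position 10): no conditioning environment matches → elsewhere allophone [d].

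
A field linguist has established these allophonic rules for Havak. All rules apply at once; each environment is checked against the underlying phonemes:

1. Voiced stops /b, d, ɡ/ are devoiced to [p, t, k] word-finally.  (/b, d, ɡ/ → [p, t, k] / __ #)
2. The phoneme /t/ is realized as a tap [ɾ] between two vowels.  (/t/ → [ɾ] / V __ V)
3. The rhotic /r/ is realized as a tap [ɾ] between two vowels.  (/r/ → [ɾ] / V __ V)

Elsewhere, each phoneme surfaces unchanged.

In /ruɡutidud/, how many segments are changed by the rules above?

2

Segments that undergo a rule: /t/ → [ɾ] (rule 2); /d/ → [t] (rule 1).
All other segments surface unchanged.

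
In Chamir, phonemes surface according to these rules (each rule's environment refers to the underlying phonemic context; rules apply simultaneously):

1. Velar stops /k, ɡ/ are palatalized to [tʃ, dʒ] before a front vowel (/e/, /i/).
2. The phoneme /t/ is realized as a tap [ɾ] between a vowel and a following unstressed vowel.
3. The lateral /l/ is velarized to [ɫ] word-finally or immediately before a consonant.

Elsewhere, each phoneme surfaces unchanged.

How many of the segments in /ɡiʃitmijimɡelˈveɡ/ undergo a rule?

3

Segments that undergo a rule: /ɡ/ → [dʒ] (rule 1); /ɡ/ → [dʒ] (rule 1); /l/ → [ɫ] (rule 3).
All other segments surface unchanged.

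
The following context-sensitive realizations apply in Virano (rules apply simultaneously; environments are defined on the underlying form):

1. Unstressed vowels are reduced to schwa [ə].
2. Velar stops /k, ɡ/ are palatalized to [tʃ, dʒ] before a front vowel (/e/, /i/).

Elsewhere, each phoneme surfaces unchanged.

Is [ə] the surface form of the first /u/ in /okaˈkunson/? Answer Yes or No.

No

/u/ — between /k/ and /n/; rule 1 does not apply here → [u].
The actual realization is [u], not [ə].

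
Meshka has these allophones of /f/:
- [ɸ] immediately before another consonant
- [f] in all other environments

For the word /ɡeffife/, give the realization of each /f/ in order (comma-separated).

[ɸ], [f], [f]

Occurrence 1 (position 3): immediately before another consonant → [ɸ].
Occurrence 2 (position 4): no conditioning environment matches → elsewhere allophone [f].
Occurrence 3 (position 6): no conditioning environment matches → elsewhere allophone [f].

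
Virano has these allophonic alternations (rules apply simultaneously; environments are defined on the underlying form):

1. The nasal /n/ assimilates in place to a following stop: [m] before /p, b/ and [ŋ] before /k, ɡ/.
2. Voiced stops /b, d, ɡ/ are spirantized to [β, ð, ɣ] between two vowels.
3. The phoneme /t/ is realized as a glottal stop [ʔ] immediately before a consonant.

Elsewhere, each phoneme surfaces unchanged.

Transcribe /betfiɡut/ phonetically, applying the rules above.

[beʔfiɣut]

/b/ (word-initial): rule 2 targets it, but not between two vowels → unchanged [b].
Rule 3 applies to /t/ (between /e/ and /f/: immediately before a consonant) → [ʔ].
/ɡ/ — between /i/ and /u/, between two vowels — surfaces as [ɣ] (rule 2).
/t/ (word-final) is in the target of rule 3 but the environment (immediately before a consonant) is not met → [t].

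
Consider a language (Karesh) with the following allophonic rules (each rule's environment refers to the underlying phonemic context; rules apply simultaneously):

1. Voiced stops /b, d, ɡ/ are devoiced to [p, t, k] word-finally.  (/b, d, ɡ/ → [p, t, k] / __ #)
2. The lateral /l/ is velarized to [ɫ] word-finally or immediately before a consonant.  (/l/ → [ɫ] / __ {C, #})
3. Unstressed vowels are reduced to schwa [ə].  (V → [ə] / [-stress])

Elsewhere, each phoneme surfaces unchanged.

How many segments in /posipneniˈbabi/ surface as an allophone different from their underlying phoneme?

Segments that undergo a rule: /o/ → [ə] (rule 3); /i/ → [ə] (rule 3); /e/ → [ə] (rule 3); /i/ → [ə] (rule 3); /i/ → [ə] (rule 3).
All other segments surface unchanged.

5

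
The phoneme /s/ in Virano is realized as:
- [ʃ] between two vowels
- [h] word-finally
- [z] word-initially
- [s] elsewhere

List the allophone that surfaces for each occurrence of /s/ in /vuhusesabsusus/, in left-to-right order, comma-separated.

[ʃ], [ʃ], [s], [ʃ], [h]

Occurrence 1 (position 5): between two vowels → [ʃ].
Occurrence 2 (position 7): between two vowels → [ʃ].
Occurrence 3 (position 10): no conditioning environment matches → elsewhere allophone [s].
Occurrence 4 (position 12): between two vowels → [ʃ].
Occurrence 5 (position 14): word-finally → [h].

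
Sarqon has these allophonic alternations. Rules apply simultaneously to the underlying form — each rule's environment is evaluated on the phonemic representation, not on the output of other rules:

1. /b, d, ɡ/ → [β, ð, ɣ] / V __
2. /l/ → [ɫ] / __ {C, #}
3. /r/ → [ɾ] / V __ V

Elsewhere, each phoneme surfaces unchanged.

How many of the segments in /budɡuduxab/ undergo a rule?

3

Segments that undergo a rule: /d/ → [ð] (rule 1); /d/ → [ð] (rule 1); /b/ → [β] (rule 1).
All other segments surface unchanged.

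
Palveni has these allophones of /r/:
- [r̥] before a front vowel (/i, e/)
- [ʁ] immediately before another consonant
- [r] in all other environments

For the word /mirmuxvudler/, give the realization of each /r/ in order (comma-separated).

[ʁ], [r]

Occurrence 1 (position 3): immediately before another consonant → [ʁ].
Occurrence 2 (position 12): no conditioning environment matches → elsewhere allophone [r].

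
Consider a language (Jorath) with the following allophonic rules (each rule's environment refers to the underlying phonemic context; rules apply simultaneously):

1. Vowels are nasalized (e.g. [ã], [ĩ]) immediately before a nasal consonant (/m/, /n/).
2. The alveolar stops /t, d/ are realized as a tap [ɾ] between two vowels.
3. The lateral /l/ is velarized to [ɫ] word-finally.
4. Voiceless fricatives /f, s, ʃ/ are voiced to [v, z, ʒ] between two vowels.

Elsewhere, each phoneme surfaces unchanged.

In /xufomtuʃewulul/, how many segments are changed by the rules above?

Segments that undergo a rule: /f/ → [v] (rule 4); /o/ → [õ] (rule 1); /ʃ/ → [ʒ] (rule 4); /l/ → [ɫ] (rule 3).
All other segments surface unchanged.

4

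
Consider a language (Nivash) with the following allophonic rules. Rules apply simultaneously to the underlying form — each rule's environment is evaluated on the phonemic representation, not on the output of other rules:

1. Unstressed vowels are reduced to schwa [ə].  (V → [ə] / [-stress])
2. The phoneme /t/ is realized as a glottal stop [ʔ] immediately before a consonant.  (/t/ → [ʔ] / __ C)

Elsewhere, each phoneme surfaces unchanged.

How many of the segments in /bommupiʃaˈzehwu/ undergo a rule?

5

Segments that undergo a rule: /o/ → [ə] (rule 1); /u/ → [ə] (rule 1); /i/ → [ə] (rule 1); /a/ → [ə] (rule 1); /u/ → [ə] (rule 1).
All other segments surface unchanged.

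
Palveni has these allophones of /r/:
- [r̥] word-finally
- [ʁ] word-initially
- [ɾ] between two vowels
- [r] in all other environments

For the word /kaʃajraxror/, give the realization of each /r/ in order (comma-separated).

[r], [r], [r̥]

Occurrence 1 (position 6): no conditioning environment matches → elsewhere allophone [r].
Occurrence 2 (position 9): no conditioning environment matches → elsewhere allophone [r].
Occurrence 3 (position 11): word-finally → [r̥].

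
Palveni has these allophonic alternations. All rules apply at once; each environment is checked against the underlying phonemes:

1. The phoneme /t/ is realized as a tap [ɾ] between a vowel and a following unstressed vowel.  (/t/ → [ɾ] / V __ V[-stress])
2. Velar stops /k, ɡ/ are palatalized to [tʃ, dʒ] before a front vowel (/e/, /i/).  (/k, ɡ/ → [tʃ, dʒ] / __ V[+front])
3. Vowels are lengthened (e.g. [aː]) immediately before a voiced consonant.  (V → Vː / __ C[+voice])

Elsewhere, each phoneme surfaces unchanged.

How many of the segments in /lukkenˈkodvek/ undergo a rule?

Segments that undergo a rule: /k/ → [tʃ] (rule 2); /e/ → [eː] (rule 3); /o/ → [oː] (rule 3).
All other segments surface unchanged.

3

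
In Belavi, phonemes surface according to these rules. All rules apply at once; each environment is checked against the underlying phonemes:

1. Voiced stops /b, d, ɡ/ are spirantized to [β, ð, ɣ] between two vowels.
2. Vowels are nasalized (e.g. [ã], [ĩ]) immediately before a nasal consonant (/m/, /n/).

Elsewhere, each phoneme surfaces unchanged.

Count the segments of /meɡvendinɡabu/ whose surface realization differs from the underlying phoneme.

Segments that undergo a rule: /e/ → [ẽ] (rule 2); /i/ → [ĩ] (rule 2); /b/ → [β] (rule 1).
All other segments surface unchanged.

3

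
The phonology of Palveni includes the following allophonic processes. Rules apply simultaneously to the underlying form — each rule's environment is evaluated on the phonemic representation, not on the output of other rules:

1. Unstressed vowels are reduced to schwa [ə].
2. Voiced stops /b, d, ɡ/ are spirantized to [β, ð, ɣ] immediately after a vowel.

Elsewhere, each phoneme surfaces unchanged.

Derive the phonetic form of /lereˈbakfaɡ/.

/l/ — not in any rule's target class → [l].
/e/ meets the environment for rule 1 (in an unstressed syllable) → [ə].
/r/ stays [r].
/e/ meets the environment for rule 1 (in an unstressed syllable) → [ə].
/b/ — between /e/ and /a/, immediately after a vowel — surfaces as [β] (rule 2).
/a/ — between /b/ and /k/; rule 1 does not apply here → [a].
/k/ — not in any rule's target class → [k].
/f/ stays [f].
/a/ (between /f/ and /ɡ/): in an unstressed syllable, so rule 1 applies → [ə].
/ɡ/ (word-final) occurs immediately after a vowel → [ɣ] by rule 2.

[lərəˈβakfəɣ]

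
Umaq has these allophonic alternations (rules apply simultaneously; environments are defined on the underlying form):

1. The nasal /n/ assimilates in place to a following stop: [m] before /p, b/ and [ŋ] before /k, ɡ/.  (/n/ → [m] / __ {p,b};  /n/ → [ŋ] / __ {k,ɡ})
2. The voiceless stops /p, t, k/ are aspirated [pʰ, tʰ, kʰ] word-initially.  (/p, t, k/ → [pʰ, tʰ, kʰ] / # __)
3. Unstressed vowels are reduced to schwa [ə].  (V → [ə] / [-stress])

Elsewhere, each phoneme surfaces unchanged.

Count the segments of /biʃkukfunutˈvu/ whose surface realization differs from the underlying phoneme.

Segments that undergo a rule: /i/ → [ə] (rule 3); /u/ → [ə] (rule 3); /u/ → [ə] (rule 3); /u/ → [ə] (rule 3).
All other segments surface unchanged.

4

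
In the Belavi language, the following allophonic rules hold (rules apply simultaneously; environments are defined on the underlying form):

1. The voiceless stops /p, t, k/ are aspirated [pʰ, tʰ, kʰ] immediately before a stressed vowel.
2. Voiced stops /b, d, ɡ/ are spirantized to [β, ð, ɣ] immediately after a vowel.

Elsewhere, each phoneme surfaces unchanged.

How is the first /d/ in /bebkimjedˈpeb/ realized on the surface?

/d/ (between /e/ and /p/) occurs immediately after a vowel → [ð] by rule 2.

[ð]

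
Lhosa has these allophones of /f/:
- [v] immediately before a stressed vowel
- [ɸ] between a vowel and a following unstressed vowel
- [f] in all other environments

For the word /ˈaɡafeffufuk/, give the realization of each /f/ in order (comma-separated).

Occurrence 1 (position 4): between a vowel and a following unstressed vowel → [ɸ].
Occurrence 2 (position 6): no conditioning environment matches → elsewhere allophone [f].
Occurrence 3 (position 7): no conditioning environment matches → elsewhere allophone [f].
Occurrence 4 (position 9): between a vowel and a following unstressed vowel → [ɸ].

[ɸ], [f], [f], [ɸ]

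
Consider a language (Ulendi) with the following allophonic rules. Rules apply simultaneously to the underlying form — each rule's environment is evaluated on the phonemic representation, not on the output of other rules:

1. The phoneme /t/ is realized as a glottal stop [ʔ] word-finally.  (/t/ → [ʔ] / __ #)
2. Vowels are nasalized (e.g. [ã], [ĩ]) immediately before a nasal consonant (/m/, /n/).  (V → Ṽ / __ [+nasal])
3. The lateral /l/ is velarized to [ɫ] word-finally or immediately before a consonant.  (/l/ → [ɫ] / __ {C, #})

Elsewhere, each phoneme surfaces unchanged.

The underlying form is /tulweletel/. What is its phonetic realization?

[tuɫweleteɫ]

/t/ (word-initial) fails the environment for rule 1, so it stays [t].
/u/ — between /t/ and /l/; rule 2 does not apply here → [u].
Rule 3 applies to /l/ (between /u/ and /w/: word-finally or immediately before a consonant) → [ɫ].
/e/ (between /w/ and /l/): rule 2 targets it, but not before a nasal consonant → unchanged [e].
/l/ — between /e/ and /e/; rule 3 does not apply here → [l].
/e/ (between /l/ and /t/) fails the environment for rule 2, so it stays [e].
/t/ — between /e/ and /e/; rule 1 does not apply here → [t].
/e/ — between /t/ and /l/; rule 2 does not apply here → [e].
Rule 3 applies to /l/ (word-final: word-finally or immediately before a consonant) → [ɫ].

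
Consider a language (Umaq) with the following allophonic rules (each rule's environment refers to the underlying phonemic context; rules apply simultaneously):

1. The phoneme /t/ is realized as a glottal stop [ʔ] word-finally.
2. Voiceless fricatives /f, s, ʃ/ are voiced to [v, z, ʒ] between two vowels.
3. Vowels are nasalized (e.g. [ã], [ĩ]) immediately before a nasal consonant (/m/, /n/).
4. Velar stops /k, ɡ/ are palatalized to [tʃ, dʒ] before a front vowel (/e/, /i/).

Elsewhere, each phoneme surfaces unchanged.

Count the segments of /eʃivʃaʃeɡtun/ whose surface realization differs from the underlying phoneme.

Segments that undergo a rule: /ʃ/ → [ʒ] (rule 2); /ʃ/ → [ʒ] (rule 2); /u/ → [ũ] (rule 3).
All other segments surface unchanged.

3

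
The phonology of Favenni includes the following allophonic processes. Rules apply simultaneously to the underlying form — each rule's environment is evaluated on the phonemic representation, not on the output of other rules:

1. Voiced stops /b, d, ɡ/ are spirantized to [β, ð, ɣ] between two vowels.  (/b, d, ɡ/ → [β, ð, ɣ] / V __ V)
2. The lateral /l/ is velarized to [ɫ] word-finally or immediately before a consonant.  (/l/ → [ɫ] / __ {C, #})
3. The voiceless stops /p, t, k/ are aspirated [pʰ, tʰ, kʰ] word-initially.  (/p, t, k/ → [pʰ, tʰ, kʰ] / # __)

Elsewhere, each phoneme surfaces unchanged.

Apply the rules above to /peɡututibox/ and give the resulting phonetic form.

/p/ — word-initial, word-initially — surfaces as [pʰ] (rule 3).
/e/ (between /p/ and /ɡ/): no rule targets it → [e].
/ɡ/ — between /e/ and /u/, between two vowels — surfaces as [ɣ] (rule 1).
/u/ (between /ɡ/ and /t/): no rule targets it → [u].
/t/ (between /u/ and /u/) is in the target of rule 3 but the environment (word-initially) is not met → [t].
/u/ — not in any rule's target class → [u].
/t/ (between /u/ and /i/) fails the environment for rule 3, so it stays [t].
/i/ (between /t/ and /b/) is unaffected → [i].
/b/ — between /i/ and /o/, between two vowels — surfaces as [β] (rule 1).
/o/ — not in any rule's target class → [o].
/x/ (word-final) is unaffected → [x].

[pʰeɣututiβox]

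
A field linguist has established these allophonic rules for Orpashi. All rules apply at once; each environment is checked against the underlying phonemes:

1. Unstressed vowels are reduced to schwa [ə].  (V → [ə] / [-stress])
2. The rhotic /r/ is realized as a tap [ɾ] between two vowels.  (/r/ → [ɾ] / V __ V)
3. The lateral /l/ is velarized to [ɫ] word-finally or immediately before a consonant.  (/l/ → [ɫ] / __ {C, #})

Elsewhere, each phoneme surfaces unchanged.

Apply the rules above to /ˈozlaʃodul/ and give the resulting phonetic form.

/o/ (word-initial) fails the environment for rule 1, so it stays [o].
/z/ (between /o/ and /l/): no rule targets it → [z].
/l/ (between /z/ and /a/) is in the target of rule 3 but the environment (word-finally or immediately before a consonant) is not met → [l].
Rule 1 applies to /a/ (between /l/ and /ʃ/: in an unstressed syllable) → [ə].
/ʃ/ (between /a/ and /o/) is unaffected → [ʃ].
/o/ meets the environment for rule 1 (in an unstressed syllable) → [ə].
/d/ stays [d].
Rule 1 applies to /u/ (between /d/ and /l/: in an unstressed syllable) → [ə].
/l/ (word-final) occurs word-finally or immediately before a consonant → [ɫ] by rule 3.

[ˈozləʃədəɫ]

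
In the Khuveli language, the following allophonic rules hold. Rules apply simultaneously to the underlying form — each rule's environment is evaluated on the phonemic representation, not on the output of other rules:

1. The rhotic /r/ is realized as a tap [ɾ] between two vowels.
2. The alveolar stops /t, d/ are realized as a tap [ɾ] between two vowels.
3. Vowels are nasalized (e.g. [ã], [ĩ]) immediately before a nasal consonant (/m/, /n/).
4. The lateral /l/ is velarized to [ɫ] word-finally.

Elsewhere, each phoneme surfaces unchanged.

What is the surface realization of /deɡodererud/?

/d/ (word-initial) is in the target of rule 2 but the environment (between two vowels) is not met → [d].
/e/ (between /d/ and /ɡ/) is in the target of rule 3 but the environment (before a nasal consonant) is not met → [e].
/ɡ/ (between /e/ and /o/): no rule targets it → [ɡ].
/o/ (between /ɡ/ and /d/) is in the target of rule 3 but the environment (before a nasal consonant) is not met → [o].
/d/ meets the environment for rule 2 (between two vowels) → [ɾ].
/e/ (between /d/ and /r/) is in the target of rule 3 but the environment (before a nasal consonant) is not met → [e].
Rule 1 applies to /r/ (between /e/ and /e/: between two vowels) → [ɾ].
/e/ (between /r/ and /r/) fails the environment for rule 3, so it stays [e].
Rule 1 applies to /r/ (between /e/ and /u/: between two vowels) → [ɾ].
/u/ (between /r/ and /d/) fails the environment for rule 3, so it stays [u].
/d/ (word-final) fails the environment for rule 2, so it stays [d].

[deɡoɾeɾeɾud]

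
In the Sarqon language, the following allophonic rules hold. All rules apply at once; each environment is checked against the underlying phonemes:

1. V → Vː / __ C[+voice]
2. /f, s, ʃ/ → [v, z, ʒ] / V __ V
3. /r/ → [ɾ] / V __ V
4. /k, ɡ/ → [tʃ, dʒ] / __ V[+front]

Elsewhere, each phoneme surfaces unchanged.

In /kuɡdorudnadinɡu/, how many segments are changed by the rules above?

Segments that undergo a rule: /u/ → [uː] (rule 1); /o/ → [oː] (rule 1); /r/ → [ɾ] (rule 3); /u/ → [uː] (rule 1); /a/ → [aː] (rule 1); /i/ → [iː] (rule 1).
All other segments surface unchanged.

6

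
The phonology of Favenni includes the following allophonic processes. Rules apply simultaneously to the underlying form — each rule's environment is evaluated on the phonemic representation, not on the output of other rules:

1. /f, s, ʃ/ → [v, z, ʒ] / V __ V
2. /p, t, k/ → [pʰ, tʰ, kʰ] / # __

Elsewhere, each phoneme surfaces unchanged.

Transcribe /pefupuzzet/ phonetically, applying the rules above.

[pʰevupuzzet]

/p/ meets the environment for rule 2 (word-initially) → [pʰ].
/e/ stays [e].
/f/ meets the environment for rule 1 (between two vowels) → [v].
/u/ stays [u].
/p/ (between /u/ and /u/): rule 2 targets it, but not word-initially → unchanged [p].
/u/ (between /p/ and /z/): no rule targets it → [u].
/z/ — not in any rule's target class → [z].
/z/ — not in any rule's target class → [z].
/e/ stays [e].
/t/ (word-final): rule 2 targets it, but not word-initially → unchanged [t].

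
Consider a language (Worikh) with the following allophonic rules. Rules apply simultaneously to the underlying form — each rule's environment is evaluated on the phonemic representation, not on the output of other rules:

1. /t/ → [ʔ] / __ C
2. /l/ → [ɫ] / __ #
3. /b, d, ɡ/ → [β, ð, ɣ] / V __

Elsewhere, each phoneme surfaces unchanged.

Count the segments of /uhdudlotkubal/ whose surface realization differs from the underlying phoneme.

4

Segments that undergo a rule: /d/ → [ð] (rule 3); /t/ → [ʔ] (rule 1); /b/ → [β] (rule 3); /l/ → [ɫ] (rule 2).
All other segments surface unchanged.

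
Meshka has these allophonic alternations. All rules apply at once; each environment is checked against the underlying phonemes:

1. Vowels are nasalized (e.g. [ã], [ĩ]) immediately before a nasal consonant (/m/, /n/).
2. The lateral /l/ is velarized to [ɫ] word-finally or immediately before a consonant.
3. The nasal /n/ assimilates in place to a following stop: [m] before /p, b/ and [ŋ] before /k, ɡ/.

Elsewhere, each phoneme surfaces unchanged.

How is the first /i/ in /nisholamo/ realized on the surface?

[i]

/i/ (between /n/ and /s/) is in the target of rule 1 but the environment (before a nasal consonant) is not met → [i].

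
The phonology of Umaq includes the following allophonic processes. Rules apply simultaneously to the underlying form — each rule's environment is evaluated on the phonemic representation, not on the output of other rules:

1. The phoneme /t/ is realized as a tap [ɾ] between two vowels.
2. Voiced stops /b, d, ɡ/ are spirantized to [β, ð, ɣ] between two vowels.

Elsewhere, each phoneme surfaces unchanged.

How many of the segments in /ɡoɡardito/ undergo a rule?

Segments that undergo a rule: /ɡ/ → [ɣ] (rule 2); /t/ → [ɾ] (rule 1).
All other segments surface unchanged.

2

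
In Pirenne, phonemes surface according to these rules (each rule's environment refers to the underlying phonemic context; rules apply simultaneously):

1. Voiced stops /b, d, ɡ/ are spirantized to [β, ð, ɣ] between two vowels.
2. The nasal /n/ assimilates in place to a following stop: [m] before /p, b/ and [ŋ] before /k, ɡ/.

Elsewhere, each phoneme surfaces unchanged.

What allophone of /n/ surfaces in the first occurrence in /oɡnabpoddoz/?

/n/ (between /ɡ/ and /a/) fails the environment for rule 2, so it stays [n].

[n]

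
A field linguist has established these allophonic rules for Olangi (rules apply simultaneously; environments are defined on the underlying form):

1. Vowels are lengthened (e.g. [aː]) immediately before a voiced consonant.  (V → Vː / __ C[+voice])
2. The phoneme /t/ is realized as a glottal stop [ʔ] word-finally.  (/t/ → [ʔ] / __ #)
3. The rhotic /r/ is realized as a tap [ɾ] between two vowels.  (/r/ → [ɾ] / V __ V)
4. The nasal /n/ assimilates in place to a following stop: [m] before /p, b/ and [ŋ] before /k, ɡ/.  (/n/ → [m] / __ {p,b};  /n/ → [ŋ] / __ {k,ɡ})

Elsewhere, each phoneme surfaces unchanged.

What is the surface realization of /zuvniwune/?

[zuːvniːwuːne]

/z/ — not in any rule's target class → [z].
Rule 1 applies to /u/ (between /z/ and /v/: before a voiced consonant) → [uː].
/v/ (between /u/ and /n/): no rule targets it → [v].
/n/ (between /v/ and /i/) is in the target of rule 4 but the environment (before a labial or velar stop) is not met → [n].
/i/ — between /n/ and /w/, before a voiced consonant — surfaces as [iː] (rule 1).
/w/ (between /i/ and /u/) is unaffected → [w].
/u/ (between /w/ and /n/): before a voiced consonant, so rule 1 applies → [uː].
/n/ (between /u/ and /e/) is in the target of rule 4 but the environment (before a labial or velar stop) is not met → [n].
/e/ (word-final) is in the target of rule 1 but the environment (before a voiced consonant) is not met → [e].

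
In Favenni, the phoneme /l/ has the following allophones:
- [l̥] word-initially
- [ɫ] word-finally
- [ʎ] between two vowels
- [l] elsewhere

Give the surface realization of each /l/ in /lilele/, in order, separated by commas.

Occurrence 1 (position 1): word-initially → [l̥].
Occurrence 2 (position 3): between two vowels → [ʎ].
Occurrence 3 (position 5): between two vowels → [ʎ].

[l̥], [ʎ], [ʎ]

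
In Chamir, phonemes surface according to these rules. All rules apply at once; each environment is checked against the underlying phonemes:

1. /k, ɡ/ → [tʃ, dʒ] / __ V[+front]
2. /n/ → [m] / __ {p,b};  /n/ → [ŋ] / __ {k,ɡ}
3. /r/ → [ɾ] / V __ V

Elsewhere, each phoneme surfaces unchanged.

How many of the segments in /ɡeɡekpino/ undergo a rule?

Segments that undergo a rule: /ɡ/ → [dʒ] (rule 1); /ɡ/ → [dʒ] (rule 1).
All other segments surface unchanged.

2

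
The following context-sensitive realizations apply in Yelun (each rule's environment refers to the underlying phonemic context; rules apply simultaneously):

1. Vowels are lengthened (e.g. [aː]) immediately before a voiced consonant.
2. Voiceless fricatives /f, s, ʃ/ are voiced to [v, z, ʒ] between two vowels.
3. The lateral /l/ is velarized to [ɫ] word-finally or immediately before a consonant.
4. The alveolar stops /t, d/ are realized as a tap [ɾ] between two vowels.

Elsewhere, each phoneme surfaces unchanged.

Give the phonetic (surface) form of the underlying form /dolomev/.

[doːloːmeːv]

/d/ — word-initial; rule 4 does not apply here → [d].
/o/ (between /d/ and /l/) occurs before a voiced consonant → [oː] by rule 1.
/l/ (between /o/ and /o/) fails the environment for rule 3, so it stays [l].
/o/ (between /l/ and /m/) occurs before a voiced consonant → [oː] by rule 1.
/m/ (between /o/ and /e/) is unaffected → [m].
/e/ — between /m/ and /v/, before a voiced consonant — surfaces as [eː] (rule 1).
/v/ — not in any rule's target class → [v].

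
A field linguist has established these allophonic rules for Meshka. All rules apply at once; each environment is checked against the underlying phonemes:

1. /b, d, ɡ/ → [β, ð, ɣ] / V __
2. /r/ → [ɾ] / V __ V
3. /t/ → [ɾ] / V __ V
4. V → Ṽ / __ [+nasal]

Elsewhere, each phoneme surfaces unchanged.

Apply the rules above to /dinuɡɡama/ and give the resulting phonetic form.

[dĩnuɣɡãma]

/d/ — word-initial; rule 1 does not apply here → [d].
/i/ (between /d/ and /n/) occurs before a nasal consonant → [ĩ] by rule 4.
/n/ (between /i/ and /u/): no rule targets it → [n].
/u/ (between /n/ and /ɡ/) is in the target of rule 4 but the environment (before a nasal consonant) is not met → [u].
/ɡ/ (between /u/ and /ɡ/): immediately after a vowel, so rule 1 applies → [ɣ].
/ɡ/ (between /ɡ/ and /a/) fails the environment for rule 1, so it stays [ɡ].
/a/ — between /ɡ/ and /m/, before a nasal consonant — surfaces as [ã] (rule 4).
/m/ (between /a/ and /a/) is unaffected → [m].
/a/ (word-final): rule 4 targets it, but not before a nasal consonant → unchanged [a].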